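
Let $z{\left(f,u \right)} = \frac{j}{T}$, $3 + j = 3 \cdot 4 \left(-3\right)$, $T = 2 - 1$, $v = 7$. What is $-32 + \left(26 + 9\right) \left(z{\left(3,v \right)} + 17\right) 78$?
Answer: $-60092$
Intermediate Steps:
$T = 1$ ($T = 2 - 1 = 1$)
$j = -39$ ($j = -3 + 3 \cdot 4 \left(-3\right) = -3 + 12 \left(-3\right) = -3 - 36 = -39$)
$z{\left(f,u \right)} = -39$ ($z{\left(f,u \right)} = - \frac{39}{1} = \left(-39\right) 1 = -39$)
$-32 + \left(26 + 9\right) \left(z{\left(3,v \right)} + 17\right) 78 = -32 + \left(26 + 9\right) \left(-39 + 17\right) 78 = -32 + 35 \left(-22\right) 78 = -32 - 60060 = -60092$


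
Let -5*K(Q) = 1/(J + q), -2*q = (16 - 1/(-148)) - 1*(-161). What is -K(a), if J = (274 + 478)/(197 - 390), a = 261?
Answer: -57128/26393065 ≈ -0.0021645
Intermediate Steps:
J = -752/193 (J = 752/(-193) = 752*(-1/193) = -752/193 ≈ -3.8964)
q = -26197/296 (q = -((16 - 1/(-148)) - 1*(-161))/2 = -((16 - 1*(-1/148)) + 161)/2 = -((16 + 1/148) + 161)/2 = -(2369/148 + 161)/2 = -1/2*26197/148 = -26197/296 ≈ -88.503)
K(Q) = 57128/26393065 (K(Q) = -1/(5*(-752/193 - 26197/296)) = -1/(5*(-5278613/57128)) = -1/5*(-57128/5278613) = 57128/26393065)
-K(a) = -1*57128/26393065 = -57128/26393065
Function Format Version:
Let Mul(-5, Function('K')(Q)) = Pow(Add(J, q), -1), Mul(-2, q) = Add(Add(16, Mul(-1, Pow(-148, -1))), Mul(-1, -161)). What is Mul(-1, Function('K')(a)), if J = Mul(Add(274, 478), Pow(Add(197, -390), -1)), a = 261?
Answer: Rational(-57128, 26393065) ≈ -0.0021645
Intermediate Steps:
J = Rational(-752, 193) (J = Mul(752, Pow(-193, -1)) = Mul(752, Rational(-1, 193)) = Rational(-752, 193) ≈ -3.8964)
q = Rational(-26197, 296) (q = Mul(Rational(-1, 2), Add(Add(16, Mul(-1, Pow(-148, -1))), Mul(-1, -161))) = Mul(Rational(-1, 2), Add(Add(16, Mul(-1, Rational(-1, 148))), 161)) = Mul(Rational(-1, 2), Add(Add(16, Rational(1, 148)), 161)) = Mul(Rational(-1, 2), Add(Rational(2369, 148), 161)) = Mul(Rational(-1, 2), Rational(26197, 148)) = Rational(-26197, 296) ≈ -88.503)
Function('K')(Q) = Rational(57128, 26393065) (Function('K')(Q) = Mul(Rational(-1, 5), Pow(Add(Rational(-752, 193), Rational(-26197, 296)), -1)) = Mul(Rational(-1, 5), Pow(Rational(-5278613, 57128), -1)) = Mul(Rational(-1, 5), Rational(-57128, 5278613)) = Rational(57128, 26393065))
Mul(-1, Function('K')(a)) = Mul(-1, Rational(57128, 26393065)) = Rational(-57128, 26393065)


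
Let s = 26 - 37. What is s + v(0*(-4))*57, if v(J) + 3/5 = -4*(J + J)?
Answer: -226/5 ≈ -45.200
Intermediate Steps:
s = -11
v(J) = -3/5 - 8*J (v(J) = -3/5 - 4*(J + J) = -3/5 - 8*J)
s + v(0*(-4))*57 = -11 + (-3/5 - 0*(-4))*57 = -11 + (-3/5 - 8*0)*57 = -11 + (-3/5 + 0)*57 = -11 - 3/5*57 = -11 - 171/5 = -226/5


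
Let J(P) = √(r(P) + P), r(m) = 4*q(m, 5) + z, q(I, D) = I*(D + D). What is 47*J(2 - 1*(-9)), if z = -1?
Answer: 705*√2 ≈ 997.02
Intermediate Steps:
q(I, D) = 2*D*I (q(I, D) = I*(2*D) = 2*D*I)
r(m) = -1 + 40*m (r(m) = 4*(2*5*m) - 1 = 4*(10*m) - 1 = 40*m - 1 = -1 + 40*m)
J(P) = √(-1 + 41*P) (J(P) = √((-1 + 40*P) + P) = √(-1 + 41*P))
47*J(2 - 1*(-9)) = 47*√(-1 + 41*(2 - 1*(-9))) = 47*√(-1 + 41*(2 + 9)) = 47*√(-1 + 41*11) = 47*√(-1 + 451) = 47*√450 = 47*(15*√2) = 705*√2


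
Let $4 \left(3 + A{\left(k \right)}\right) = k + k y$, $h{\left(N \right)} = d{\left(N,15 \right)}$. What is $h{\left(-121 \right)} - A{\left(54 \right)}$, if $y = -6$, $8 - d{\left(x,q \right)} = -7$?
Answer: $\frac{171}{2} \approx 85.5$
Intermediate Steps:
$d{\left(x,q \right)} = 15$ ($d{\left(x,q \right)} = 8 - -7 = 8 + 7 = 15$)
$h{\left(N \right)} = 15$
$A{\left(k \right)} = -3 - \frac{5 k}{4}$ ($A{\left(k \right)} = -3 + \frac{k + k \left(-6\right)}{4} = -3 + \frac{k - 6 k}{4} = -3 + \frac{\left(-5\right) k}{4} = -3 - \frac{5 k}{4}$)
$h{\left(-121 \right)} - A{\left(54 \right)} = 15 - \left(-3 - \frac{135}{2}\right) = 15 - - \frac{141}{2} = 15 + \frac{141}{2} = \frac{171}{2}$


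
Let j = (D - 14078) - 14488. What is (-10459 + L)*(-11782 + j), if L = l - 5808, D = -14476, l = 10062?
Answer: 340182920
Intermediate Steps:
j = -43042 (j = (-14476 - 14078) - 14488 = -28554 - 14488 = -43042)
L = 4254 (L = 10062 - 5808 = 4254)
(-10459 + L)*(-11782 + j) = (-10459 + 4254)*(-11782 - 43042) = -6205*(-54824) = 340182920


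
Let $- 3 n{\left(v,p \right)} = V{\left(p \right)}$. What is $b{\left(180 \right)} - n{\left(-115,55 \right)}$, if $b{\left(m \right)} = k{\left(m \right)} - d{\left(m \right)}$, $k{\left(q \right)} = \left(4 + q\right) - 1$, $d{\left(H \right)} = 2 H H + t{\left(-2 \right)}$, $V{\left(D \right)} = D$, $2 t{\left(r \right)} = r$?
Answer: $- \frac{193793}{3} \approx -64598.0$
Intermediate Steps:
$t{\left(r \right)} = \frac{r}{2}$
$n{\left(v,p \right)} = - \frac{p}{3}$
$d{\left(H \right)} = -1 + 2 H^{2}$ ($d{\left(H \right)} = 2 H H + \frac{1}{2} \left(-2\right) = 2 H^{2} - 1 = -1 + 2 H^{2}$)
$k{\left(q \right)} = 3 + q$
$b{\left(m \right)} = 4 + m - 2 m^{2}$ ($b{\left(m \right)} = \left(3 + m\right) - \left(-1 + 2 m^{2}\right) = 4 + m - 2 m^{2}$)
$b{\left(180 \right)} - n{\left(-115,55 \right)} = \left(4 + 180 - 2 \cdot 180^{2}\right) - \left(- \frac{1}{3}\right) 55 = \left(4 + 180 - 64800\right) - - \frac{55}{3} = \left(4 + 180 - 64800\right) + \frac{55}{3} = -64616 + \frac{55}{3} = - \frac{193793}{3}$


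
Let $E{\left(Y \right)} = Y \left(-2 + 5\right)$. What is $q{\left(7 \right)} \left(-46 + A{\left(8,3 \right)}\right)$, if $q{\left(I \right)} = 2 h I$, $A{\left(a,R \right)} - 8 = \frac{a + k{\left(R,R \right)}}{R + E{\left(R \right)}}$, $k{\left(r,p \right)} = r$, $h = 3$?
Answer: $- \frac{3115}{2} \approx -1557.5$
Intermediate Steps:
$E{\left(Y \right)} = 3 Y$ ($E{\left(Y \right)} = Y 3 = 3 Y$)
$A{\left(a,R \right)} = 8 + \frac{R + a}{4 R}$ ($A{\left(a,R \right)} = 8 + \frac{a + R}{R + 3 R} = 8 + \frac{R + a}{4 R}$)
$q{\left(I \right)} = 6 I$ ($q{\left(I \right)} = 2 \cdot 3 I = 6 I$)
$q{\left(7 \right)} \left(-46 + A{\left(8,3 \right)}\right) = 6 \cdot 7 \left(-46 + \frac{8 + 33 \cdot 3}{4 \cdot 3}\right) = 42 \left(-46 + \frac{1}{4} \cdot \frac{1}{3} \left(8 + 99\right)\right) = 42 \left(-46 + \frac{1}{4} \cdot \frac{1}{3} \cdot 107\right) = 42 \left(-46 + \frac{107}{12}\right) = 42 \left(- \frac{445}{12}\right) = - \frac{3115}{2}$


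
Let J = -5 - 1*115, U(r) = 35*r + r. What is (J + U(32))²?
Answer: 1065024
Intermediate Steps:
U(r) = 36*r
J = -120 (J = -5 - 115 = -120)
(J + U(32))² = (-120 + 36*32)² = (-120 + 1152)² = 1032² = 1065024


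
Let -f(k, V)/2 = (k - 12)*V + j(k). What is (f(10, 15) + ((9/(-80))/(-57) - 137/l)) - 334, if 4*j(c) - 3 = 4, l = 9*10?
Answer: -3816997/13680 ≈ -279.02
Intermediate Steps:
l = 90
j(c) = 7/4 (j(c) = ¾ + (¼)*4 = ¾ + 1 = 7/4)
f(k, V) = -7/2 - 2*V*(-12 + k) (f(k, V) = -2*((k - 12)*V + 7/4) = -2*((-12 + k)*V + 7/4) = -2*(V*(-12 + k) + 7/4) = -2*(7/4 + V*(-12 + k)) = -7/2 - 2*V*(-12 + k))
(f(10, 15) + ((9/(-80))/(-57) - 137/l)) - 334 = ((-7/2 + 24*15 - 2*15*10) + ((9/(-80))/(-57) - 137/90)) - 334 = ((-7/2 + 360 - 300) + ((9*(-1/80))*(-1/57) - 137*1/90)) - 334 = (113/2 + (-9/80*(-1/57) - 137/90)) - 334 = (113/2 + (3/1520 - 137/90)) - 334 = (113/2 - 20797/13680) - 334 = 752123/13680 - 334 = -3816997/13680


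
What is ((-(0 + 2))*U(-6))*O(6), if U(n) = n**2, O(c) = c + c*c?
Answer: -3024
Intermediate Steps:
O(c) = c + c**2
((-(0 + 2))*U(-6))*O(6) = (-(0 + 2)*(-6)**2)*(6*(1 + 6)) = (-1*2*36)*(6*7) = -2*36*42 = -72*42 = -3024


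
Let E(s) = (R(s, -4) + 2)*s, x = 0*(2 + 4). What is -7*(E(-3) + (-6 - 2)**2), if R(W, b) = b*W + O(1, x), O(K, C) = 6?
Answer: -28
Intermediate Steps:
x = 0 (x = 0*6 = 0)
R(W, b) = 6 + W*b (R(W, b) = b*W + 6 = W*b + 6 = 6 + W*b)
E(s) = s*(8 - 4*s) (E(s) = ((6 + s*(-4)) + 2)*s = ((6 - 4*s) + 2)*s = (8 - 4*s)*s = s*(8 - 4*s))
-7*(E(-3) + (-6 - 2)**2) = -7*(4*(-3)*(2 - 1*(-3)) + (-6 - 2)**2) = -7*(4*(-3)*(2 + 3) + (-8)**2) = -7*(4*(-3)*5 + 64) = -7*(-60 + 64) = -7*4 = -28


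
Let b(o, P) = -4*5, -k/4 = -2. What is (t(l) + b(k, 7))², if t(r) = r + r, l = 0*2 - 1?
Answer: 484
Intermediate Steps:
k = 8 (k = -4*(-2) = 8)
l = -1 (l = 0 - 1 = -1)
t(r) = 2*r
b(o, P) = -20 (b(o, P) = -1*20 = -20)
(t(l) + b(k, 7))² = (2*(-1) - 20)² = (-2 - 20)² = (-22)² = 484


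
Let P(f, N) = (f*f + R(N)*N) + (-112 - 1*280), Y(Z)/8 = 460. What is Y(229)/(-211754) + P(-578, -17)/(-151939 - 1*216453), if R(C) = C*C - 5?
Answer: -4437121876/4875529973 ≈ -0.91008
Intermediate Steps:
R(C) = -5 + C**2 (R(C) = C**2 - 5 = -5 + C**2)
Y(Z) = 3680 (Y(Z) = 8*460 = 3680)
P(f, N) = -392 + f**2 + N*(-5 + N**2) (P(f, N) = (f*f + (-5 + N**2)*N) + (-112 - 1*280) = (f**2 + N*(-5 + N**2)) + (-112 - 280) = (f**2 + N*(-5 + N**2)) - 392 = -392 + f**2 + N*(-5 + N**2))
Y(229)/(-211754) + P(-578, -17)/(-151939 - 1*216453) = 3680/(-211754) + (-392 + (-578)**2 - 17*(-5 + (-17)**2))/(-151939 - 1*216453) = 3680*(-1/211754) + (-392 + 334084 - 17*(-5 + 289))/(-151939 - 216453) = -1840/105877 + (-392 + 334084 - 17*284)/(-368392) = -1840/105877 + (-392 + 334084 - 4828)*(-1/368392) = -1840/105877 + 328864*(-1/368392) = -1840/105877 - 41108/46049 = -4437121876/4875529973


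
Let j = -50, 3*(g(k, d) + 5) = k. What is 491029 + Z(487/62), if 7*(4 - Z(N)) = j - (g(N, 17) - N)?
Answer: 319666181/651 ≈ 4.9104e+5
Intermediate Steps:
g(k, d) = -5 + k/3
Z(N) = 73/7 - 2*N/21 (Z(N) = 4 - (-50 - ((-5 + N/3) - N))/7 = 4 - (-50 - (-5 - 2*N/3))/7 = 4 - (-50 + (5 + 2*N/3))/7 = 4 - (-45 + 2*N/3)/7 = 4 + (45/7 - 2*N/21) = 73/7 - 2*N/21)
491029 + Z(487/62) = 491029 + (73/7 - 974/(21*62)) = 491029 + (73/7 - 2/21*487/62) = 491029 + (73/7 - 487/651) = 491029 + 6302/651 = 319666181/651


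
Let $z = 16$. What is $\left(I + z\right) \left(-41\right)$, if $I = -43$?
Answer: $1107$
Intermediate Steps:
$\left(I + z\right) \left(-41\right) = \left(-43 + 16\right) \left(-41\right) = \left(-27\right) \left(-41\right) = 1107$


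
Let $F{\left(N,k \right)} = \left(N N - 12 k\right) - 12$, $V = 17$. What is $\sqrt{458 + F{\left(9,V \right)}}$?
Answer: $\sqrt{323} \approx 17.972$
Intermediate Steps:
$F{\left(N,k \right)} = -12 + N^{2} - 12 k$ ($F{\left(N,k \right)} = \left(N^{2} - 12 k\right) - 12 = -12 + N^{2} - 12 k$)
$\sqrt{458 + F{\left(9,V \right)}} = \sqrt{458 - \left(216 - 81\right)} = \sqrt{458 - 135} = \sqrt{323}$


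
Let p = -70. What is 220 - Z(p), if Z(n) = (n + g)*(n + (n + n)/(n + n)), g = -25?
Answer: -6335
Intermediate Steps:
Z(n) = (1 + n)*(-25 + n) (Z(n) = (n - 25)*(n + (n + n)/(n + n)) = (-25 + n)*(n + (2*n)/((2*n))) = (-25 + n)*(n + (2*n)*(1/(2*n))) = (-25 + n)*(n + 1) = (-25 + n)*(1 + n) = (1 + n)*(-25 + n))
220 - Z(p) = 220 - (-25 + (-70)² - 24*(-70)) = 220 - (-25 + 4900 + 1680) = 220 - 1*6555 = 220 - 6555 = -6335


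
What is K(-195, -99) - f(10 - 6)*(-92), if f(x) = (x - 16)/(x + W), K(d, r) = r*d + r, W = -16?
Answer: 19298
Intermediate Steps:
K(d, r) = r + d*r (K(d, r) = d*r + r = r + d*r)
f(x) = 1 (f(x) = (x - 16)/(x - 16) = (-16 + x)/(-16 + x) = 1)
K(-195, -99) - f(10 - 6)*(-92) = -99*(1 - 195) - (-92) = -99*(-194) - 1*(-92) = 19206 + 92 = 19298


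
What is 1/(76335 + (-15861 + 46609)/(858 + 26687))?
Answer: 27545/2102678323 ≈ 1.3100e-5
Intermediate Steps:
1/(76335 + (-15861 + 46609)/(858 + 26687)) = 1/(76335 + 30748/27545) = 1/(2102678323/27545) = 27545/2102678323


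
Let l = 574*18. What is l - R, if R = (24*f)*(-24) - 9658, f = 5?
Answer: 22870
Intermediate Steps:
l = 10332
R = -12538 (R = (24*5)*(-24) - 9658 = 120*(-24) - 9658 = -2880 - 9658 = -12538)
l - R = 10332 - 1*(-12538) = 10332 + 12538 = 22870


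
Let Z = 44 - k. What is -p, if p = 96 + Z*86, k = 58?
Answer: 1108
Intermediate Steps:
Z = -14 (Z = 44 - 1*58 = 44 - 58 = -14)
p = -1108 (p = 96 - 14*86 = 96 - 1204 = -1108)
-p = -1*(-1108) = 1108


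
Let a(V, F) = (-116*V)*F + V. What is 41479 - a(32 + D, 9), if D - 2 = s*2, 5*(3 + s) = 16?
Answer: 386791/5 ≈ 77358.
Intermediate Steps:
s = 1/5 (s = -3 + (1/5)*16 = -3 + 16/5 = 1/5 ≈ 0.20000)
D = 12/5 (D = 2 + (1/5)*2 = 2 + 2/5 = 12/5 ≈ 2.4000)
a(V, F) = V - 116*F*V (a(V, F) = -116*F*V + V = V - 116*F*V)
41479 - a(32 + D, 9) = 41479 - (32 + 12/5)*(1 - 116*9) = 41479 - 172*(1 - 1044)/5 = 41479 - 172*(-1043)/5 = 41479 - 1*(-179396/5) = 41479 + 179396/5 = 386791/5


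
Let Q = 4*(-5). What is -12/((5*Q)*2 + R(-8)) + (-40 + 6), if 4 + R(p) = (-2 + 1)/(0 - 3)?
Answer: -20738/611 ≈ -33.941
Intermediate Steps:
Q = -20
R(p) = -11/3 (R(p) = -4 + (-2 + 1)/(0 - 3) = -4 - 1/(-3) = -4 - 1*(-⅓) = -4 + ⅓ = -11/3)
-12/((5*Q)*2 + R(-8)) + (-40 + 6) = -12/((5*(-20))*2 - 11/3) + (-40 + 6) = -12/(-100*2 - 11/3) - 34 = -12/(-200 - 11/3) - 34 = -12/(-611/3) - 34 = -3/611*(-12) - 34 = 36/611 - 34 = -20738/611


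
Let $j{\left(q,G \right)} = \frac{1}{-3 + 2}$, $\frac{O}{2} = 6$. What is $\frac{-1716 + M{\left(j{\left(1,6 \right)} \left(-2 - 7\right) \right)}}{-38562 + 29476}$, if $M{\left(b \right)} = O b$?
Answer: $\frac{804}{4543} \approx 0.17698$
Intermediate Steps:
$O = 12$ ($O = 2 \cdot 6 = 12$)
$j{\left(q,G \right)} = -1$ ($j{\left(q,G \right)} = \frac{1}{-1} = -1$)
$M{\left(b \right)} = 12 b$
$\frac{-1716 + M{\left(j{\left(1,6 \right)} \left(-2 - 7\right) \right)}}{-38562 + 29476} = \frac{-1716 + 12 \left(- (-2 - 7)\right)}{-38562 + 29476} = \frac{-1716 + 12 \left(\left(-1\right) \left(-9\right)\right)}{-9086} = \left(-1716 + 12 \cdot 9\right) \left(- \frac{1}{9086}\right) = \left(-1716 + 108\right) \left(- \frac{1}{9086}\right) = \left(-1608\right) \left(- \frac{1}{9086}\right) = \frac{804}{4543}$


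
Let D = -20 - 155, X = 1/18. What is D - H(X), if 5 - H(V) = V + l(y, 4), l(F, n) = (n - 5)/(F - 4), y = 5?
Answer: -3257/18 ≈ -180.94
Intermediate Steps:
X = 1/18 ≈ 0.055556
D = -175
l(F, n) = (-5 + n)/(-4 + F)
H(V) = 6 - V (H(V) = 5 - (V + (-5 + 4)/(-4 + 5)) = 5 - (V - 1/1) = 5 - (V + 1*(-1)) = 5 - (V - 1) = 5 - (-1 + V) = 5 + (1 - V) = 6 - V)
D - H(X) = -175 - (6 - 1*1/18) = -175 - (6 - 1/18) = -175 - 1*107/18 = -175 - 107/18 = -3257/18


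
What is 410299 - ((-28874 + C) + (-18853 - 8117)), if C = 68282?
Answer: 397861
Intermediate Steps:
410299 - ((-28874 + C) + (-18853 - 8117)) = 410299 - ((-28874 + 68282) + (-18853 - 8117)) = 410299 - (39408 - 26970) = 410299 - 1*12438 = 410299 - 12438 = 397861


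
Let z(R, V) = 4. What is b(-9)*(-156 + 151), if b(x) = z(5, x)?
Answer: -20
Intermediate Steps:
b(x) = 4
b(-9)*(-156 + 151) = 4*(-156 + 151) = 4*(-5) = -20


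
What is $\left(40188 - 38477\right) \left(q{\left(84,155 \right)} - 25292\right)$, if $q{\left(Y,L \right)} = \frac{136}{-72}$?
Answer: $- \frac{389500595}{9} \approx -4.3278 \cdot 10^{7}$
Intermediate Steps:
$q{\left(Y,L \right)} = - \frac{17}{9}$ ($q{\left(Y,L \right)} = 136 \left(- \frac{1}{72}\right) = - \frac{17}{9}$)
$\left(40188 - 38477\right) \left(q{\left(84,155 \right)} - 25292\right) = \left(40188 - 38477\right) \left(- \frac{17}{9} - 25292\right) = 1711 \left(- \frac{227645}{9}\right) = - \frac{389500595}{9}$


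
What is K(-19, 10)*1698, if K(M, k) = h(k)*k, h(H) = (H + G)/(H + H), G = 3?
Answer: 11037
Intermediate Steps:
h(H) = (3 + H)/(2*H) (h(H) = (H + 3)/(H + H) = (3 + H)/((2*H)) = (3 + H)*(1/(2*H)) = (3 + H)/(2*H))
K(M, k) = 3/2 + k/2 (K(M, k) = ((3 + k)/(2*k))*k = 3/2 + k/2)
K(-19, 10)*1698 = (3/2 + (1/2)*10)*1698 = (3/2 + 5)*1698 = (13/2)*1698 = 11037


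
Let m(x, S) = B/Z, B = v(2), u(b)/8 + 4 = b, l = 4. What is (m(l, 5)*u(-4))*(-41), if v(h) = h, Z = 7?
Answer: 5248/7 ≈ 749.71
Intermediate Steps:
u(b) = -32 + 8*b
B = 2
m(x, S) = 2/7
(m(l, 5)*u(-4))*(-41) = (2*(-32 + 8*(-4))/7)*(-41) = (2*(-32 - 32)/7)*(-41) = ((2/7)*(-64))*(-41) = -128/7*(-41) = 5248/7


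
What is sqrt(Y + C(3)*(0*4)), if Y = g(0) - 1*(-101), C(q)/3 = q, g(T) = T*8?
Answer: sqrt(101) ≈ 10.050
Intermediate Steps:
g(T) = 8*T
C(q) = 3*q
Y = 101 (Y = 8*0 - 1*(-101) = 0 + 101 = 101)
sqrt(Y + C(3)*(0*4)) = sqrt(101 + (3*3)*(0*4)) = sqrt(101 + 9*0) = sqrt(101 + 0) = sqrt(101)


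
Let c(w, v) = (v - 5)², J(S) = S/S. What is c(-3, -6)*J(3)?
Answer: 121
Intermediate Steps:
J(S) = 1
c(w, v) = (-5 + v)²
c(-3, -6)*J(3) = (-5 - 6)²*1 = (-11)²*1 = 121*1 = 121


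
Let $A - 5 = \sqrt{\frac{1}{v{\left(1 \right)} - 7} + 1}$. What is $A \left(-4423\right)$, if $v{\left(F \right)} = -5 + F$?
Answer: $-22115 - \frac{4423 \sqrt{110}}{11} \approx -26332.0$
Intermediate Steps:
$A = 5 + \frac{\sqrt{110}}{11}$ ($A = 5 + \sqrt{\frac{1}{\left(-5 + 1\right) - 7} + 1} = 5 + \sqrt{\frac{1}{-4 - 7} + 1} = 5 + \sqrt{\frac{1}{-11} + 1} = 5 + \sqrt{- \frac{1}{11} + 1} = 5 + \sqrt{\frac{10}{11}} = 5 + \frac{\sqrt{110}}{11} \approx 5.9535$)
$A \left(-4423\right) = \left(5 + \frac{\sqrt{110}}{11}\right) \left(-4423\right) = -22115 - \frac{4423 \sqrt{110}}{11}$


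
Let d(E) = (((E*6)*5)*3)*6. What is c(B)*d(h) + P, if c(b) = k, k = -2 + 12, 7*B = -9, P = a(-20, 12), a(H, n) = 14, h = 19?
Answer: 102614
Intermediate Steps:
P = 14
B = -9/7 (B = (⅐)*(-9) = -9/7 ≈ -1.2857)
k = 10
d(E) = 540*E (d(E) = (((6*E)*5)*3)*6 = ((30*E)*3)*6 = (90*E)*6 = 540*E)
c(b) = 10
c(B)*d(h) + P = 10*(540*19) + 14 = 10*10260 + 14 = 102600 + 14 = 102614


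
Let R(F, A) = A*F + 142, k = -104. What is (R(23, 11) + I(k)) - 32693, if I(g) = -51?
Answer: -32349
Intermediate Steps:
R(F, A) = 142 + A*F
(R(23, 11) + I(k)) - 32693 = ((142 + 11*23) - 51) - 32693 = ((142 + 253) - 51) - 32693 = (395 - 51) - 32693 = 344 - 32693 = -32349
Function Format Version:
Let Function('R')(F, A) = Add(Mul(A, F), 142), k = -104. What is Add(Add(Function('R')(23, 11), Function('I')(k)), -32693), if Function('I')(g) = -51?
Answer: -32349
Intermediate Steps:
Function('R')(F, A) = Add(142, Mul(A, F))
Add(Add(Function('R')(23, 11), Function('I')(k)), -32693) = Add(Add(Add(142, Mul(11, 23)), -51), -32693) = Add(Add(Add(142, 253), -51), -32693) = Add(Add(395, -51), -32693) = Add(344, -32693) = -32349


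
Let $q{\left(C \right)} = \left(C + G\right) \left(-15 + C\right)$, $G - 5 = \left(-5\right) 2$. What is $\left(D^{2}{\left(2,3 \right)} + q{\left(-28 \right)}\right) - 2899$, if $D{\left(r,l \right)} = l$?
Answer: $-1471$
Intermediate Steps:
$G = -5$ ($G = 5 - 10 = -5$)
$q{\left(C \right)} = \left(-15 + C\right) \left(-5 + C\right)$ ($q{\left(C \right)} = \left(C - 5\right) \left(-15 + C\right) = \left(-5 + C\right) \left(-15 + C\right) = \left(-15 + C\right) \left(-5 + C\right)$)
$\left(D^{2}{\left(2,3 \right)} + q{\left(-28 \right)}\right) - 2899 = \left(3^{2} + \left(75 + \left(-28\right)^{2} - -560\right)\right) - 2899 = \left(9 + \left(75 + 784 + 560\right)\right) - 2899 = \left(9 + 1419\right) - 2899 = 1428 - 2899 = -1471$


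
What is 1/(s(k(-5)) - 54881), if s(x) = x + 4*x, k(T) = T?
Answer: -1/54906 ≈ -1.8213e-5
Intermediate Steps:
s(x) = 5*x
1/(s(k(-5)) - 54881) = 1/(5*(-5) - 54881) = 1/(-25 - 54881) = 1/(-54906) = -1/54906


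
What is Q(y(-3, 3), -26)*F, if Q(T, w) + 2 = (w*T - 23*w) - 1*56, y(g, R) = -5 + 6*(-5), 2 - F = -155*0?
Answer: 2900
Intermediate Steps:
F = 2 (F = 2 - (-155)*0 = 2 - 1*0 = 2 + 0 = 2)
y(g, R) = -35 (y(g, R) = -5 - 30 = -35)
Q(T, w) = -58 - 23*w + T*w (Q(T, w) = -2 + ((w*T - 23*w) - 1*56) = -2 + ((T*w - 23*w) - 56) = -2 + ((-23*w + T*w) - 56) = -2 + (-56 - 23*w + T*w) = -58 - 23*w + T*w)
Q(y(-3, 3), -26)*F = (-58 - 23*(-26) - 35*(-26))*2 = (-58 + 598 + 910)*2 = 1450*2 = 2900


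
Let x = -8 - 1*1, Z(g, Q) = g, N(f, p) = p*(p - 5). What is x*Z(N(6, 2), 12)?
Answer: 54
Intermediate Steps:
N(f, p) = p*(-5 + p)
x = -9 (x = -8 - 1 = -9)
x*Z(N(6, 2), 12) = -18*(-5 + 2) = -18*(-3) = -9*(-6) = 54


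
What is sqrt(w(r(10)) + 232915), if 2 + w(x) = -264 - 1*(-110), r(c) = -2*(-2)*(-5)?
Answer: sqrt(232759) ≈ 482.45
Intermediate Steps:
r(c) = -20 (r(c) = 4*(-5) = -20)
w(x) = -156 (w(x) = -2 + (-264 - 1*(-110)) = -2 + (-264 + 110) = -2 - 154 = -156)
sqrt(w(r(10)) + 232915) = sqrt(-156 + 232915) = sqrt(232759)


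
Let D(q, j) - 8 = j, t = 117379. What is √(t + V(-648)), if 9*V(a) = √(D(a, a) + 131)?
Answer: √(1056411 + I*√509)/3 ≈ 342.61 + 0.0036584*I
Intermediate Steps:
D(q, j) = 8 + j
V(a) = √(139 + a)/9 (V(a) = √((8 + a) + 131)/9 = √(139 + a)/9)
√(t + V(-648)) = √(117379 + √(139 - 648)/9) = √(117379 + √(-509)/9) = √(117379 + (I*√509)/9) = √(117379 + I*√509/9)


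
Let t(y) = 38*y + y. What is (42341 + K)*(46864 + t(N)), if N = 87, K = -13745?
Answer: 1437149172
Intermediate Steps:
t(y) = 39*y
(42341 + K)*(46864 + t(N)) = (42341 - 13745)*(46864 + 39*87) = 28596*(46864 + 3393) = 28596*50257 = 1437149172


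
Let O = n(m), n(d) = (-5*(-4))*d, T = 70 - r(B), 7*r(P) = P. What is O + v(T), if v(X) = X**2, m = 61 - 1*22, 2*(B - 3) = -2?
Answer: 276364/49 ≈ 5640.1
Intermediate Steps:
B = 2 (B = 3 + (1/2)*(-2) = 3 - 1 = 2)
r(P) = P/7
T = 488/7 (T = 70 - 2/7 = 488/7 ≈ 69.714)
m = 39 (m = 61 - 22 = 39)
n(d) = 20*d
O = 780 (O = 20*39 = 780)
O + v(T) = 780 + (488/7)**2 = 780 + 238144/49 = 276364/49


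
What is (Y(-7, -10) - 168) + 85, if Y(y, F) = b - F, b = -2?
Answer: -75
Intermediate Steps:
Y(y, F) = -2 - F
(Y(-7, -10) - 168) + 85 = ((-2 - 1*(-10)) - 168) + 85 = ((-2 + 10) - 168) + 85 = (8 - 168) + 85 = -160 + 85 = -75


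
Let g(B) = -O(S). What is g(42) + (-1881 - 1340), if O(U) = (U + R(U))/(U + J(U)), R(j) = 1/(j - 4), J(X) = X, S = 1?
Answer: -9664/3 ≈ -3221.3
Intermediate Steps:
R(j) = 1/(-4 + j)
O(U) = (U + 1/(-4 + U))/(2*U) (O(U) = (U + 1/(-4 + U))/(U + U) = (U + 1/(-4 + U))/((2*U)) = (U + 1/(-4 + U))*(1/(2*U)) = (U + 1/(-4 + U))/(2*U))
g(B) = -⅓ (g(B) = -(1 + 1*(-4 + 1))/(2*1*(-4 + 1)) = -(1 + 1*(-3))/(2*(-3)) = -(-1)*(1 - 3)/(2*3) = -(-1)*(-2)/(2*3) = -1*⅓ = -⅓)
g(42) + (-1881 - 1340) = -⅓ + (-1881 - 1340) = -⅓ - 3221 = -9664/3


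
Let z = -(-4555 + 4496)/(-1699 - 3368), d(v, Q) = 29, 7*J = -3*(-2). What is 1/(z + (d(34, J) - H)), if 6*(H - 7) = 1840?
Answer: -5067/1442465 ≈ -0.0035127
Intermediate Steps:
H = 941/3 (H = 7 + (⅙)*1840 = 7 + 920/3 = 941/3 ≈ 313.67)
J = 6/7 (J = (-3*(-2))/7 = (⅐)*6 = 6/7 ≈ 0.85714)
z = -59/5067 (z = -(-59)/(-5067) = -(-59)*(-1)/5067 = -1*59/5067 = -59/5067 ≈ -0.011644)
1/(z + (d(34, J) - H)) = 1/(-59/5067 + (29 - 1*941/3)) = 1/(-59/5067 + (29 - 941/3)) = 1/(-59/5067 - 854/3) = 1/(-1442465/5067) = -5067/1442465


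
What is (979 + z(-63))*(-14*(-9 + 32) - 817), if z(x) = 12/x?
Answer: -23412145/21 ≈ -1.1149e+6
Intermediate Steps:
(979 + z(-63))*(-14*(-9 + 32) - 817) = (979 + 12/(-63))*(-14*(-9 + 32) - 817) = (979 + 12*(-1/63))*(-14*23 - 817) = (979 - 4/21)*(-322 - 817) = (20555/21)*(-1139) = -23412145/21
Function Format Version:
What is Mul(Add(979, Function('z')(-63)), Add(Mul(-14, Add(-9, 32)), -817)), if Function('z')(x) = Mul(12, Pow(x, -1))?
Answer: Rational(-23412145, 21) ≈ -1.1149e+6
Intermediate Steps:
Mul(Add(979, Function('z')(-63)), Add(Mul(-14, Add(-9, 32)), -817)) = Mul(Add(979, Mul(12, Pow(-63, -1))), Add(Mul(-14, Add(-9, 32)), -817)) = Mul(Add(979, Mul(12, Rational(-1, 63))), Add(Mul(-14, 23), -817)) = Mul(Add(979, Rational(-4, 21)), Add(-322, -817)) = Mul(Rational(20555, 21), -1139) = Rational(-23412145, 21)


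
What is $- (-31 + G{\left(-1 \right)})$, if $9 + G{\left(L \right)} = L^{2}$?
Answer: $39$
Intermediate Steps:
$G{\left(L \right)} = -9 + L^{2}$
$- (-31 + G{\left(-1 \right)}) = - (-31 - \left(9 - \left(-1\right)^{2}\right)) = - (-31 + \left(-9 + 1\right)) = - (-31 - 8) = \left(-1\right) \left(-39\right) = 39$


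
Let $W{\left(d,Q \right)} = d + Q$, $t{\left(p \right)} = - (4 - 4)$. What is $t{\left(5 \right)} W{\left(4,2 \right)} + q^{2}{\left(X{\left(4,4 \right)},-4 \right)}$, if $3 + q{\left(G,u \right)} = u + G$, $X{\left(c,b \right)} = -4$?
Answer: $121$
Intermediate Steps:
$q{\left(G,u \right)} = -3 + G + u$ ($q{\left(G,u \right)} = -3 + \left(u + G\right) = -3 + \left(G + u\right) = -3 + G + u$)
$t{\left(p \right)} = 0$ ($t{\left(p \right)} = \left(-1\right) 0 = 0$)
$W{\left(d,Q \right)} = Q + d$
$t{\left(5 \right)} W{\left(4,2 \right)} + q^{2}{\left(X{\left(4,4 \right)},-4 \right)} = 0 \left(2 + 4\right) + \left(-3 - 4 - 4\right)^{2} = 0 \cdot 6 + \left(-11\right)^{2} = 0 + 121 = 121$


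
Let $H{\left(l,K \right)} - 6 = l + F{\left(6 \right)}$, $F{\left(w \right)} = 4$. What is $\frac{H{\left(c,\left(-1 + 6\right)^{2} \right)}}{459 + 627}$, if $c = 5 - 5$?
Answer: $\frac{5}{543} \approx 0.0092081$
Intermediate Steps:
$c = 0$ ($c = 5 - 5 = 0$)
$H{\left(l,K \right)} = 10 + l$ ($H{\left(l,K \right)} = 6 + \left(l + 4\right) = 6 + \left(4 + l\right) = 10 + l$)
$\frac{H{\left(c,\left(-1 + 6\right)^{2} \right)}}{459 + 627} = \frac{10 + 0}{459 + 627} = \frac{1}{1086} \cdot 10 = \frac{5}{543}$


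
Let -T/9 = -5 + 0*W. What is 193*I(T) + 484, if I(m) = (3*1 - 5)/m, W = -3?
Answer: 21394/45 ≈ 475.42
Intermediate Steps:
T = 45 (T = -9*(-5 + 0*(-3)) = -9*(-5 + 0) = -9*(-5) = 45)
I(m) = -2/m (I(m) = (3 - 5)/m = -2/m)
193*I(T) + 484 = 193*(-2/45) + 484 = -386/45 + 484 = 21394/45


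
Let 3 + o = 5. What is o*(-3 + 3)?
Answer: 0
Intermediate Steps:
o = 2 (o = -3 + 5 = 2)
o*(-3 + 3) = 2*(-3 + 3) = 2*0 = 0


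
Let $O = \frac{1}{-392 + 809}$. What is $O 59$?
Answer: $\frac{59}{417} \approx 0.14149$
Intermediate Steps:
$O = \frac{1}{417} \approx 0.0023981$
$O 59 = \frac{1}{417} \cdot 59 = \frac{59}{417}$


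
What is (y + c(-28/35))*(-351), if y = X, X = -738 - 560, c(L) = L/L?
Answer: 455247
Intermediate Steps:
c(L) = 1
X = -1298
y = -1298
(y + c(-28/35))*(-351) = (-1298 + 1)*(-351) = -1297*(-351) = 455247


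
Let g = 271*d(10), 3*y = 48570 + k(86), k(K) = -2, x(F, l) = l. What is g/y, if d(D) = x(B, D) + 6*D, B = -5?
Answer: 28455/24284 ≈ 1.1718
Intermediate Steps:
d(D) = 7*D (d(D) = D + 6*D = 7*D)
y = 48568/3 (y = (48570 - 2)/3 = (⅓)*48568 = 48568/3 ≈ 16189.)
g = 18970 (g = 271*(7*10) = 271*70 = 18970)
g/y = 18970/(48568/3) = 18970*(3/48568) = 28455/24284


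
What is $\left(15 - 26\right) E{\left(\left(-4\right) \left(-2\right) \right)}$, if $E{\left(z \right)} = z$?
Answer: $-88$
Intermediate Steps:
$\left(15 - 26\right) E{\left(\left(-4\right) \left(-2\right) \right)} = \left(15 - 26\right) \left(\left(-4\right) \left(-2\right)\right) = \left(-11\right) 8 = -88$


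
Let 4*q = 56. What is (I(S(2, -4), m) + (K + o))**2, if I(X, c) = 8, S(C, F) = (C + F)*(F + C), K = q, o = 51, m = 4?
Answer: 5329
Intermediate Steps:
q = 14 (q = (1/4)*56 = 14)
K = 14
S(C, F) = (C + F)**2 (S(C, F) = (C + F)*(C + F) = (C + F)**2)
(I(S(2, -4), m) + (K + o))**2 = (8 + (14 + 51))**2 = (8 + 65)**2 = 73**2 = 5329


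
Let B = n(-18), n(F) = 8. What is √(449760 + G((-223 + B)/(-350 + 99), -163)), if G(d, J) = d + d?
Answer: √28335437690/251 ≈ 670.64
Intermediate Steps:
B = 8
G(d, J) = 2*d
√(449760 + G((-223 + B)/(-350 + 99), -163)) = √(449760 + 2*((-223 + 8)/(-350 + 99))) = √(449760 + 2*(-215/(-251))) = √(449760 + 2*(-215*(-1/251))) = √(449760 + 2*(215/251)) = √(449760 + 430/251) = √(112890190/251) = √28335437690/251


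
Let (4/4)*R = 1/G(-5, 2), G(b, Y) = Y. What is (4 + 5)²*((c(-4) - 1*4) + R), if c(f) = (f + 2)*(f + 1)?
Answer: 405/2 ≈ 202.50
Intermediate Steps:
c(f) = (1 + f)*(2 + f) (c(f) = (2 + f)*(1 + f) = (1 + f)*(2 + f))
R = ½ (R = 1/2 = ½ ≈ 0.50000)
(4 + 5)²*((c(-4) - 1*4) + R) = (4 + 5)²*(((2 + (-4)² + 3*(-4)) - 1*4) + ½) = 9²*(((2 + 16 - 12) - 4) + ½) = 81*((6 - 4) + ½) = 81*(2 + ½) = 81*(5/2) = 405/2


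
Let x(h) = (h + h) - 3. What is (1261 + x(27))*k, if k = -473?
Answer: -620576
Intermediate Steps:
x(h) = -3 + 2*h (x(h) = 2*h - 3 = -3 + 2*h)
(1261 + x(27))*k = (1261 + (-3 + 2*27))*(-473) = (1261 + (-3 + 54))*(-473) = (1261 + 51)*(-473) = 1312*(-473) = -620576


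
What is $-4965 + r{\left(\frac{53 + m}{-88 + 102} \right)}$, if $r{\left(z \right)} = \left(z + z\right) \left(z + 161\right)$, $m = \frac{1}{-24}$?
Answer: $- \frac{209892863}{56448} \approx -3718.3$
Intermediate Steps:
$m = - \frac{1}{24} \approx -0.041667$
$r{\left(z \right)} = 2 z \left(161 + z\right)$
$-4965 + r{\left(\frac{53 + m}{-88 + 102} \right)} = -4965 + 2 \frac{53 - \frac{1}{24}}{-88 + 102} \left(161 + \frac{53 - \frac{1}{24}}{-88 + 102}\right) = -4965 + 2 \frac{1271}{24 \cdot 14} \left(161 + \frac{1271}{24 \cdot 14}\right) = -4965 + 2 \cdot \frac{1271}{24} \cdot \frac{1}{14} \left(161 + \frac{1271}{24} \cdot \frac{1}{14}\right) = -4965 + 2 \cdot \frac{1271}{336} \left(161 + \frac{1271}{336}\right) = -4965 + 2 \cdot \frac{1271}{336} \cdot \frac{55367}{336} = -4965 + \frac{70371457}{56448} = - \frac{209892863}{56448}$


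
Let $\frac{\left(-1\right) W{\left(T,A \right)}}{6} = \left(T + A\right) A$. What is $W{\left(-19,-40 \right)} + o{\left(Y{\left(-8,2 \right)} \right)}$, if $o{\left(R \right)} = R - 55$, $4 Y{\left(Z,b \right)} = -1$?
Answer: $- \frac{56861}{4} \approx -14215.0$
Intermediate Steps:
$Y{\left(Z,b \right)} = - \frac{1}{4}$ ($Y{\left(Z,b \right)} = \frac{1}{4} \left(-1\right) = - \frac{1}{4}$)
$W{\left(T,A \right)} = - 6 A \left(A + T\right)$ ($W{\left(T,A \right)} = - 6 \left(T + A\right) A = - 6 \left(A + T\right) A = - 6 A \left(A + T\right)$)
$o{\left(R \right)} = -55 + R$
$W{\left(-19,-40 \right)} + o{\left(Y{\left(-8,2 \right)} \right)} = \left(-6\right) \left(-40\right) \left(-40 - 19\right) - \frac{221}{4} = \left(-6\right) \left(-40\right) \left(-59\right) - \frac{221}{4} = -14160 - \frac{221}{4} = - \frac{56861}{4}$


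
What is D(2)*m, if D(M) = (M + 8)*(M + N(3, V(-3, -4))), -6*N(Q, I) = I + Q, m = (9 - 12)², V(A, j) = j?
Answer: 195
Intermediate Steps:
m = 9 (m = (-3)² = 9)
N(Q, I) = -I/6 - Q/6 (N(Q, I) = -(I + Q)/6 = -I/6 - Q/6)
D(M) = (8 + M)*(⅙ + M) (D(M) = (M + 8)*(M + (-⅙*(-4) - ⅙*3)) = (8 + M)*(M + (⅔ - ½)) = (8 + M)*(M + ⅙) = (8 + M)*(⅙ + M))
D(2)*m = (4/3 + 2² + (49/6)*2)*9 = (4/3 + 4 + 49/3)*9 = (65/3)*9 = 195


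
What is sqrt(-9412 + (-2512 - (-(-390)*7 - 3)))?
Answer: 7*I*sqrt(299) ≈ 121.04*I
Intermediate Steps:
sqrt(-9412 + (-2512 - (-(-390)*7 - 3))) = sqrt(-9412 + (-2512 - (-78*(-35) - 3))) = sqrt(-9412 + (-2512 - (2730 - 3))) = sqrt(-9412 + (-2512 - 1*2727)) = sqrt(-9412 + (-2512 - 2727)) = sqrt(-9412 - 5239) = sqrt(-14651) = 7*I*sqrt(299)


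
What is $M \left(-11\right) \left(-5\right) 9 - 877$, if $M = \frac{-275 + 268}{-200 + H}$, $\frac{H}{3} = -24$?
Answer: $- \frac{235079}{272} \approx -864.26$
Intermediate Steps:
$H = -72$ ($H = 3 \left(-24\right) = -72$)
$M = \frac{7}{272}$ ($M = \frac{-275 + 268}{-200 - 72} = - \frac{7}{-272} = \left(-7\right) \left(- \frac{1}{272}\right) = \frac{7}{272} \approx 0.025735$)
$M \left(-11\right) \left(-5\right) 9 - 877 = \frac{7 \left(-11\right) \left(-5\right) 9}{272} - 877 = \frac{7 \cdot 55 \cdot 9}{272} - 877 = \frac{7}{272} \cdot 495 - 877 = \frac{3465}{272} - 877 = - \frac{235079}{272}$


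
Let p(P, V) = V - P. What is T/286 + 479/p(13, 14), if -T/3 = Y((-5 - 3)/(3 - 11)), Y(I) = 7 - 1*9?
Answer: 68500/143 ≈ 479.02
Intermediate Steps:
Y(I) = -2 (Y(I) = 7 - 9 = -2)
T = 6 (T = -3*(-2) = 6)
T/286 + 479/p(13, 14) = 6/286 + 479/(14 - 1*13) = 6*(1/286) + 479/(14 - 13) = 3/143 + 479/1 = 3/143 + 479*1 = 3/143 + 479 = 68500/143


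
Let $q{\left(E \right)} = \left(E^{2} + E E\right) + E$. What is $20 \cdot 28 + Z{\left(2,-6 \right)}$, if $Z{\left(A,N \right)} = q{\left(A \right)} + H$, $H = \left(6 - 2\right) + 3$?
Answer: $577$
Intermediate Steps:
$H = 7$ ($H = 4 + 3 = 7$)
$q{\left(E \right)} = E + 2 E^{2}$ ($q{\left(E \right)} = \left(E^{2} + E^{2}\right) + E = 2 E^{2} + E = E + 2 E^{2}$)
$Z{\left(A,N \right)} = 7 + A \left(1 + 2 A\right)$ ($Z{\left(A,N \right)} = A \left(1 + 2 A\right) + 7 = 7 + A \left(1 + 2 A\right)$)
$20 \cdot 28 + Z{\left(2,-6 \right)} = 20 \cdot 28 + \left(7 + 2 \left(1 + 2 \cdot 2\right)\right) = 560 + \left(7 + 2 \left(1 + 4\right)\right) = 560 + \left(7 + 2 \cdot 5\right) = 560 + \left(7 + 10\right) = 560 + 17 = 577$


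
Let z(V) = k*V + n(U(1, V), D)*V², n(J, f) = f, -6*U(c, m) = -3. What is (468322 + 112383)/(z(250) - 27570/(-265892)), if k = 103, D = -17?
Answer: -15440481386/27566350343 ≈ -0.56012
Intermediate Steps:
U(c, m) = ½ (U(c, m) = -⅙*(-3) = ½)
z(V) = -17*V² + 103*V (z(V) = 103*V - 17*V² = -17*V² + 103*V)
(468322 + 112383)/(z(250) - 27570/(-265892)) = (468322 + 112383)/(250*(103 - 17*250) - 27570/(-265892)) = 580705/(250*(103 - 4250) - 27570*(-1/265892)) = 580705/(250*(-4147) + 13785/132946) = 580705/(-1036750 + 13785/132946) = 580705/(-137831751715/132946) = 580705*(-132946/137831751715) = -15440481386/27566350343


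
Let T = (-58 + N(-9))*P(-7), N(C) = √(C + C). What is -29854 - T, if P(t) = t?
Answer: -30260 + 21*I*√2 ≈ -30260.0 + 29.698*I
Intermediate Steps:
N(C) = √2*√C (N(C) = √(2*C) = √2*√C)
T = 406 - 21*I*√2 (T = (-58 + √2*√(-9))*(-7) = (-58 + √2*(3*I))*(-7) = (-58 + 3*I*√2)*(-7) = 406 - 21*I*√2 ≈ 406.0 - 29.698*I)
-29854 - T = -29854 - (406 - 21*I*√2) = -29854 + (-406 + 21*I*√2) = -30260 + 21*I*√2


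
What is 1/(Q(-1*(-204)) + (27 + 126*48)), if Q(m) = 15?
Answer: 1/6090 ≈ 0.00016420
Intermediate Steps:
1/(Q(-1*(-204)) + (27 + 126*48)) = 1/(15 + (27 + 126*48)) = 1/(15 + (27 + 6048)) = 1/(15 + 6075) = 1/6090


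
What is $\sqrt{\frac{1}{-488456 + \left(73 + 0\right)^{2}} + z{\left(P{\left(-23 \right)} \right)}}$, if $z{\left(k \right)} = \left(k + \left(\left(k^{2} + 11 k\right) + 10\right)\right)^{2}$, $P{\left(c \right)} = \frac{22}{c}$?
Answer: $\frac{\sqrt{20727757241904909}}{255574183} \approx 0.56332$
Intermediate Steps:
$z{\left(k \right)} = \left(10 + k^{2} + 12 k\right)^{2}$ ($z{\left(k \right)} = \left(k + \left(10 + k^{2} + 11 k\right)\right)^{2} = \left(10 + k^{2} + 12 k\right)^{2}$)
$\sqrt{\frac{1}{-488456 + \left(73 + 0\right)^{2}} + z{\left(P{\left(-23 \right)} \right)}} = \sqrt{\frac{1}{-488456 + \left(73 + 0\right)^{2}} + \left(10 + \left(\frac{22}{-23}\right)^{2} + 12 \frac{22}{-23}\right)^{2}} = \sqrt{\frac{1}{-488456 + 73^{2}} + \left(10 + \left(22 \left(- \frac{1}{23}\right)\right)^{2} + 12 \cdot 22 \left(- \frac{1}{23}\right)\right)^{2}} = \sqrt{\frac{1}{-488456 + 5329} + \left(10 + \left(- \frac{22}{23}\right)^{2} + 12 \left(- \frac{22}{23}\right)\right)^{2}} = \sqrt{\frac{1}{-483127} + \left(10 + \frac{484}{529} - \frac{264}{23}\right)^{2}} = \sqrt{- \frac{1}{483127} + \left(- \frac{298}{529}\right)^{2}} = \sqrt{- \frac{1}{483127} + \frac{88804}{279841}} = \sqrt{\frac{42903330267}{135198742807}} = \frac{\sqrt{20727757241904909}}{255574183}$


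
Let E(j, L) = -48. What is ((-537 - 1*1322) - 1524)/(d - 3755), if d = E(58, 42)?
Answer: 3383/3803 ≈ 0.88956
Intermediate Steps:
d = -48
((-537 - 1*1322) - 1524)/(d - 3755) = ((-537 - 1*1322) - 1524)/(-48 - 3755) = ((-537 - 1322) - 1524)/(-3803) = (-1859 - 1524)*(-1/3803) = -3383*(-1/3803) = 3383/3803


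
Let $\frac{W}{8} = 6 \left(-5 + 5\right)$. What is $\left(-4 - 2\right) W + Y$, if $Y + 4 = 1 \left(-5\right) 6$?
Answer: $-34$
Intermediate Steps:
$Y = -34$ ($Y = -4 + 1 \left(-5\right) 6 = -4 - 30 = -34$)
$W = 0$ ($W = 8 \cdot 6 \left(-5 + 5\right) = 8 \cdot 6 \cdot 0 = 8 \cdot 0 = 0$)
$\left(-4 - 2\right) W + Y = \left(-4 - 2\right) 0 - 34 = \left(-6\right) 0 - 34 = 0 - 34 = -34$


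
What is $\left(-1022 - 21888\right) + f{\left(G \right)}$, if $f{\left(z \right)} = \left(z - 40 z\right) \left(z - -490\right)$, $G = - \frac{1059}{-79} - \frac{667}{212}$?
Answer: $- \frac{62567573489615}{280495504} \approx -2.2306 \cdot 10^{5}$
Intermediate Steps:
$G = \frac{171815}{16748}$ ($G = \left(-1059\right) \left(- \frac{1}{79}\right) - \frac{667}{212} = \frac{1059}{79} - \frac{667}{212} = \frac{171815}{16748} \approx 10.259$)
$f{\left(z \right)} = - 39 z \left(490 + z\right)$ ($f{\left(z \right)} = - 39 z \left(z + 490\right) = - 39 z \left(490 + z\right)$)
$\left(-1022 - 21888\right) + f{\left(G \right)} = \left(-1022 - 21888\right) - \frac{6700785 \left(490 + \frac{171815}{16748}\right)}{16748} = \left(-1022 - 21888\right) - \frac{6700785}{16748} \cdot \frac{8378335}{16748} = -22910 - \frac{56141421492975}{280495504} = - \frac{62567573489615}{280495504}$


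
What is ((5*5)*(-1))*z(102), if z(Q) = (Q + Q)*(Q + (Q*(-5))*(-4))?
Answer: -10924200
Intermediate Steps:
z(Q) = 42*Q**2 (z(Q) = (2*Q)*(Q - 5*Q*(-4)) = (2*Q)*(Q + 20*Q) = (2*Q)*(21*Q) = 42*Q**2)
((5*5)*(-1))*z(102) = ((5*5)*(-1))*(42*102**2) = (25*(-1))*(42*10404) = -25*436968 = -10924200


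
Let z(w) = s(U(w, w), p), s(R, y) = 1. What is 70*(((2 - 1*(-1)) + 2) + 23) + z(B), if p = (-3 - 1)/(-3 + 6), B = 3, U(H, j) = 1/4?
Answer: 1961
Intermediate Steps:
U(H, j) = ¼
p = -4/3 ≈ -1.3333
z(w) = 1
70*(((2 - 1*(-1)) + 2) + 23) + z(B) = 70*(((2 - 1*(-1)) + 2) + 23) + 1 = 70*(((2 + 1) + 2) + 23) + 1 = 70*((3 + 2) + 23) + 1 = 70*(5 + 23) + 1 = 70*28 + 1 = 1960 + 1 = 1961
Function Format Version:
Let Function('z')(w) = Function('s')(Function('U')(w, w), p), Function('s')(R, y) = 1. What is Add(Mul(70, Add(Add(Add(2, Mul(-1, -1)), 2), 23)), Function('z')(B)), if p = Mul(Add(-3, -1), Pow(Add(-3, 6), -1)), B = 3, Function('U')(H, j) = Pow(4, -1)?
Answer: 1961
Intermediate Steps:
Function('U')(H, j) = Rational(1, 4)
p = Rational(-4, 3) (p = Mul(-4, Pow(3, -1)) = Mul(-4, Rational(1, 3)) = Rational(-4, 3) ≈ -1.3333)
Function('z')(w) = 1
Add(Mul(70, Add(Add(Add(2, Mul(-1, -1)), 2), 23)), Function('z')(B)) = Add(Mul(70, Add(Add(Add(2, Mul(-1, -1)), 2), 23)), 1) = Add(Mul(70, Add(Add(Add(2, 1), 2), 23)), 1) = Add(Mul(70, Add(Add(3, 2), 23)), 1) = Add(Mul(70, Add(5, 23)), 1) = Add(Mul(70, 28), 1) = Add(1960, 1) = 1961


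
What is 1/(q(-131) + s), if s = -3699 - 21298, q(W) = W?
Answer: -1/25128 ≈ -3.9796e-5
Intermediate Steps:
s = -24997
1/(q(-131) + s) = 1/(-131 - 24997) = 1/(-25128) = -1/25128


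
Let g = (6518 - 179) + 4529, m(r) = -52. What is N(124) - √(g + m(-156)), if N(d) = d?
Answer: 20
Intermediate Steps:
g = 10868 (g = 6339 + 4529 = 10868)
N(124) - √(g + m(-156)) = 124 - √(10868 - 52) = 124 - √10816 = 124 - 1*104 = 124 - 104 = 20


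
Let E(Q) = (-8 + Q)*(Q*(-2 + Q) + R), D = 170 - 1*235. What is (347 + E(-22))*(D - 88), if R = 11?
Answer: 2420919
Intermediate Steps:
D = -65 (D = 170 - 235 = -65)
E(Q) = (-8 + Q)*(11 + Q*(-2 + Q)) (E(Q) = (-8 + Q)*(Q*(-2 + Q) + 11) = (-8 + Q)*(11 + Q*(-2 + Q)))
(347 + E(-22))*(D - 88) = (347 + (-88 + (-22)³ - 10*(-22)² + 27*(-22)))*(-65 - 88) = (347 + (-88 - 10648 - 10*484 - 594))*(-153) = (347 + (-88 - 10648 - 4840 - 594))*(-153) = (347 - 16170)*(-153) = -15823*(-153) = 2420919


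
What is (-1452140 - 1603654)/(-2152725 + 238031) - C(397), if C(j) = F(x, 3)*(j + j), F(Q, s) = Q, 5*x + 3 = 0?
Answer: 2288040039/4786735 ≈ 478.00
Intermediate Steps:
x = -3/5 (x = -3/5 + (1/5)*0 = -3/5 + 0 = -3/5 ≈ -0.60000)
C(j) = -6*j/5 (C(j) = -3*(j + j)/5 = -6*j/5)
(-1452140 - 1603654)/(-2152725 + 238031) - C(397) = (-1452140 - 1603654)/(-2152725 + 238031) - (-6)*397/5 = -3055794/(-1914694) - 1*(-2382/5) = -3055794*(-1/1914694) + 2382/5 = 1527897/957347 + 2382/5 = 2288040039/4786735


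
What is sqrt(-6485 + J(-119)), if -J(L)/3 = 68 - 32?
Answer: I*sqrt(6593) ≈ 81.197*I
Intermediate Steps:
J(L) = -108 (J(L) = -3*(68 - 32) = -3*36 = -108)
sqrt(-6485 + J(-119)) = sqrt(-6485 - 108) = sqrt(-6593) = I*sqrt(6593)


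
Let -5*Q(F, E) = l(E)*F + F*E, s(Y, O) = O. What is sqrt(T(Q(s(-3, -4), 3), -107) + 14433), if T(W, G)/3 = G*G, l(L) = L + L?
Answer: 6*sqrt(1355) ≈ 220.86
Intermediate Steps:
l(L) = 2*L
Q(F, E) = -3*E*F/5 (Q(F, E) = -((2*E)*F + F*E)/5 = -(2*E*F + E*F)/5 = -3*E*F/5)
T(W, G) = 3*G**2 (T(W, G) = 3*(G*G) = 3*G**2)
sqrt(T(Q(s(-3, -4), 3), -107) + 14433) = sqrt(3*(-107)**2 + 14433) = sqrt(3*11449 + 14433) = sqrt(34347 + 14433) = sqrt(48780) = 6*sqrt(1355)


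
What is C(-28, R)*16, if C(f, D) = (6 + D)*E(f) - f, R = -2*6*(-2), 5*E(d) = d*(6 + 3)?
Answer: -23744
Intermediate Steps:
E(d) = 9*d/5 (E(d) = (d*(6 + 3))/5 = (d*9)/5 = (9*d)/5 = 9*d/5)
R = 24 (R = -12*(-2) = 24)
C(f, D) = -f + 9*f*(6 + D)/5 (C(f, D) = (6 + D)*(9*f/5) - f = 9*f*(6 + D)/5 - f = -f + 9*f*(6 + D)/5)
C(-28, R)*16 = ((1/5)*(-28)*(49 + 9*24))*16 = ((1/5)*(-28)*(49 + 216))*16 = ((1/5)*(-28)*265)*16 = -1484*16 = -23744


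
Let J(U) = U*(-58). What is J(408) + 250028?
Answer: 226364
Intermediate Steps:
J(U) = -58*U
J(408) + 250028 = -58*408 + 250028 = -23664 + 250028 = 226364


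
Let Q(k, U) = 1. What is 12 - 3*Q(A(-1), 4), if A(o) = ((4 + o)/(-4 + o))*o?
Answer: 9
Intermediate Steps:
A(o) = o*(4 + o)/(-4 + o) (A(o) = ((4 + o)/(-4 + o))*o = o*(4 + o)/(-4 + o))
12 - 3*Q(A(-1), 4) = 12 - 3*1 = 12 - 3 = 9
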